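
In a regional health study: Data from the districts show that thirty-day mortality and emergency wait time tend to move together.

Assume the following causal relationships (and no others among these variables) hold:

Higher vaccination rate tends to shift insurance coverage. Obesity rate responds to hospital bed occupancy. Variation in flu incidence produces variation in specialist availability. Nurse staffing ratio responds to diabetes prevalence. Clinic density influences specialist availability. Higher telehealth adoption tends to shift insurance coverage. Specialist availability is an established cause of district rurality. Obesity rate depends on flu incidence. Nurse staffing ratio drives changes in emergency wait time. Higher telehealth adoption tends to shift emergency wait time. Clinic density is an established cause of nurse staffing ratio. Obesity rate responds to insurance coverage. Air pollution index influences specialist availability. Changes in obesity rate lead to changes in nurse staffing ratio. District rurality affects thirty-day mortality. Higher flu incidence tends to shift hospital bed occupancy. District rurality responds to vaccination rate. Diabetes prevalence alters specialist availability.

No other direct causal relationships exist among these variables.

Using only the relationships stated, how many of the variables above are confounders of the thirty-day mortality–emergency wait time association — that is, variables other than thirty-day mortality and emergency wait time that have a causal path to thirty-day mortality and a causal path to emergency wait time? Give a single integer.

4

The common causes are: clinic density (to thirty-day mortality via clinic density → specialist availability → district rurality → thirty-day mortality; to emergency wait time via clinic density → nurse staffing ratio → emergency wait time); diabetes prevalence (to thirty-day mortality via diabetes prevalence → specialist availability → district rurality → thirty-day mortality; to emergency wait time via diabetes prevalence → nurse staffing ratio → emergency wait time); flu incidence (to thirty-day mortality via flu incidence → specialist availability → district rurality → thirty-day mortality; to emergency wait time via flu incidence → obesity rate → nurse staffing ratio → emergency wait time); vaccination rate (to thirty-day mortality via vaccination rate → district rurality → thirty-day mortality; to emergency wait time via vaccination rate → insurance coverage → obesity rate → nurse staffing ratio → emergency wait time).
Every other variable lacks a causal path to at least one of thirty-day mortality and emergency wait time.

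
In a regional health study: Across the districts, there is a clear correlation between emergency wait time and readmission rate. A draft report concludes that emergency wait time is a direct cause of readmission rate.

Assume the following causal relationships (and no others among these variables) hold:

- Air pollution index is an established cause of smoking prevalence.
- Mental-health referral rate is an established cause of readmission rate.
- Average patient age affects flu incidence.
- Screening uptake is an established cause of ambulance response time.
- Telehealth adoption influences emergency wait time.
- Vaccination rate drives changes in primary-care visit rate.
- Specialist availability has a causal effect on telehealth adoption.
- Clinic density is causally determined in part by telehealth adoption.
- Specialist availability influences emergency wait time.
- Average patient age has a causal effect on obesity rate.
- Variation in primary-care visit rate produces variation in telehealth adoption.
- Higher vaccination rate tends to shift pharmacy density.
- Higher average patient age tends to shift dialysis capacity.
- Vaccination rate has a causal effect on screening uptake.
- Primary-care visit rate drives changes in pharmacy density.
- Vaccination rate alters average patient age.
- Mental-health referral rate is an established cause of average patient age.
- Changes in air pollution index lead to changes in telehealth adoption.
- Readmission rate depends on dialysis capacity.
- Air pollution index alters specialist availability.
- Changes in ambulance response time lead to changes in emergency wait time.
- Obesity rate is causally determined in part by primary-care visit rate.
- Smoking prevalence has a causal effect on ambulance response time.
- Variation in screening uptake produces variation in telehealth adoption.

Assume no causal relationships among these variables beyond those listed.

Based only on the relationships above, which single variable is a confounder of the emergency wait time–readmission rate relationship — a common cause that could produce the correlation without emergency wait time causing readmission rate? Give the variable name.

vaccination rate

Vaccination rate has a causal path to emergency wait time (vaccination rate → primary-care visit rate → telehealth adoption → emergency wait time) and a separate causal path to readmission rate (vaccination rate → average patient age → dialysis capacity → readmission rate), so it is a common cause of both.
No stated relationship gives emergency wait time a causal route to readmission rate, so the correlation is explained by the shared upstream cause rather than a direct effect.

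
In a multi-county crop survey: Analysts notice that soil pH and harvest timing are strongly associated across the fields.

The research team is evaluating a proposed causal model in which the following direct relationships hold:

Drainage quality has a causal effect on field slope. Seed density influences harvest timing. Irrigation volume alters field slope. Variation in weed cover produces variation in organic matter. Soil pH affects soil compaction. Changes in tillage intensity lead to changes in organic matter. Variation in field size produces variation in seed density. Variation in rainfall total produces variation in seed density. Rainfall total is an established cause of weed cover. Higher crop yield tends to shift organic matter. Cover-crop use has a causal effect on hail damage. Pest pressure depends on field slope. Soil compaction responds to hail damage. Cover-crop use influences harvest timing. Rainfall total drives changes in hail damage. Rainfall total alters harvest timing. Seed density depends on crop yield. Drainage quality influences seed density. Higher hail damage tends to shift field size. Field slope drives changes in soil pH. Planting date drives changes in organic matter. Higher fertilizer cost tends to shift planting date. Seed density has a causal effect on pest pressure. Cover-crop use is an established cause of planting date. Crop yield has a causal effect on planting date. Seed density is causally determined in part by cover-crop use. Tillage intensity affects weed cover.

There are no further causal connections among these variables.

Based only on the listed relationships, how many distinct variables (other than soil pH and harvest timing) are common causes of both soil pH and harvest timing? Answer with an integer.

The common causes are: drainage quality (to soil pH via drainage quality → field slope → soil pH; to harvest timing via drainage quality → seed density → harvest timing).
Every other variable lacks a causal path to at least one of soil pH and harvest timing.

1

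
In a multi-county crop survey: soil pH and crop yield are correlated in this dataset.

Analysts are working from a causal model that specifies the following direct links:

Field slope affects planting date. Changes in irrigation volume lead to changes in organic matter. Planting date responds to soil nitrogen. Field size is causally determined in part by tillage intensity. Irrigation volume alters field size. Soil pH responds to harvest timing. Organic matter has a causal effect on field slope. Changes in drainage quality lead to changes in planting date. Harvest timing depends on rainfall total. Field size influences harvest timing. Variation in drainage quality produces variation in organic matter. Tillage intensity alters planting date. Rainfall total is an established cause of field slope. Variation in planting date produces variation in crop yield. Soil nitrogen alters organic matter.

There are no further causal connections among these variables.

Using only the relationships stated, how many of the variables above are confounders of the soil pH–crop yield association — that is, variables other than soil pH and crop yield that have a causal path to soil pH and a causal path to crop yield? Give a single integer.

3

The common causes are: irrigation volume (to soil pH via irrigation volume → field size → harvest timing → soil pH; to crop yield via irrigation volume → organic matter → field slope → planting date → crop yield); rainfall total (to soil pH via rainfall total → harvest timing → soil pH; to crop yield via rainfall total → field slope → planting date → crop yield); tillage intensity (to soil pH via tillage intensity → field size → harvest timing → soil pH; to crop yield via tillage intensity → planting date → crop yield).
Every other variable lacks a causal path to at least one of soil pH and crop yield.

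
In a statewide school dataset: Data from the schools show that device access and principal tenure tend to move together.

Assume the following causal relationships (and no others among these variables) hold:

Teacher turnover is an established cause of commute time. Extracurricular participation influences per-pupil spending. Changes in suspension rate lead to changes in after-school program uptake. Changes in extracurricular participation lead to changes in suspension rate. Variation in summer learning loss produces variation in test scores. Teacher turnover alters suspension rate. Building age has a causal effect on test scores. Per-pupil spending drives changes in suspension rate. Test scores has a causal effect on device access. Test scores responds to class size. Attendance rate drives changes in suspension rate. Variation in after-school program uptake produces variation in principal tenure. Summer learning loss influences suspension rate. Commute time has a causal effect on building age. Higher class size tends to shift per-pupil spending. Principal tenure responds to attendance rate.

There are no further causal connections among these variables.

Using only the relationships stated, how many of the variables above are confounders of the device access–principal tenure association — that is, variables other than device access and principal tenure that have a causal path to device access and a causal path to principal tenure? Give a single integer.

The common causes are: class size (to device access via class size → test scores → device access; to principal tenure via class size → per-pupil spending → suspension rate → after-school program uptake → principal tenure); summer learning loss (to device access via summer learning loss → test scores → device access; to principal tenure via summer learning loss → suspension rate → after-school program uptake → principal tenure); teacher turnover (to device access via teacher turnover → commute time → building age → test scores → device access; to principal tenure via teacher turnover → suspension rate → after-school program uptake → principal tenure).
Every other variable lacks a causal path to at least one of device access and principal tenure.

3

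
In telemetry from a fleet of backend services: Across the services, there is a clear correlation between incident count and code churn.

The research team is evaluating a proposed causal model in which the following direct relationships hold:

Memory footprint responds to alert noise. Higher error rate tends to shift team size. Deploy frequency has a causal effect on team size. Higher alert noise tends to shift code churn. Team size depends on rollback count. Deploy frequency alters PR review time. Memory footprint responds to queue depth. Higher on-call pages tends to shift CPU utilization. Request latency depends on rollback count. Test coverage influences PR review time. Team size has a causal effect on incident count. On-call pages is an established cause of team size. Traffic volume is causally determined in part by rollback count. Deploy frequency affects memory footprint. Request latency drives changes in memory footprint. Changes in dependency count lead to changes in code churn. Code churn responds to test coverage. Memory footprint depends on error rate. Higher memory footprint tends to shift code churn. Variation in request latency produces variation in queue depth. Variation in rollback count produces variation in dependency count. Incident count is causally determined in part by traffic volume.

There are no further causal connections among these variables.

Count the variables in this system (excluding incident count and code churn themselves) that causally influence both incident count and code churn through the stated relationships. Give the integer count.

The common causes are: deploy frequency (to incident count via deploy frequency → team size → incident count; to code churn via deploy frequency → memory footprint → code churn); error rate (to incident count via error rate → team size → incident count; to code churn via error rate → memory footprint → code churn); rollback count (to incident count via rollback count → team size → incident count; to code churn via rollback count → dependency count → code churn).
Every other variable lacks a causal path to at least one of incident count and code churn.

3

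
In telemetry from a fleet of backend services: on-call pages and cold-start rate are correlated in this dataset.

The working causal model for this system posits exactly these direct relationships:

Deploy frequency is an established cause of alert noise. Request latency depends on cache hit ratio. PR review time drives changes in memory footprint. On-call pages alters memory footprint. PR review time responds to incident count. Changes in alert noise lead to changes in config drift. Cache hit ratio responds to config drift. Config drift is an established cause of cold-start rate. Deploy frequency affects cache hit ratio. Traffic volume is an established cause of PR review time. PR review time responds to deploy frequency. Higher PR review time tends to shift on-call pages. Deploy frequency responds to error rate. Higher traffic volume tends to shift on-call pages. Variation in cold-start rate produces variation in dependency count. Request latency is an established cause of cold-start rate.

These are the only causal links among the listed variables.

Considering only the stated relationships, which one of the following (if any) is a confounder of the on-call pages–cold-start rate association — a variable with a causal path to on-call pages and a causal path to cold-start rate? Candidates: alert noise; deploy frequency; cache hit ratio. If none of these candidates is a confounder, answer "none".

Deploy frequency causes on-call pages (deploy frequency → PR review time → on-call pages) and also causes cold-start rate (deploy frequency → cache hit ratio → request latency → cold-start rate); it is a common cause of both.
Each of the other candidates lacks a causal path to at least one of on-call pages and cold-start rate, so they do not confound the relationship.

deploy frequency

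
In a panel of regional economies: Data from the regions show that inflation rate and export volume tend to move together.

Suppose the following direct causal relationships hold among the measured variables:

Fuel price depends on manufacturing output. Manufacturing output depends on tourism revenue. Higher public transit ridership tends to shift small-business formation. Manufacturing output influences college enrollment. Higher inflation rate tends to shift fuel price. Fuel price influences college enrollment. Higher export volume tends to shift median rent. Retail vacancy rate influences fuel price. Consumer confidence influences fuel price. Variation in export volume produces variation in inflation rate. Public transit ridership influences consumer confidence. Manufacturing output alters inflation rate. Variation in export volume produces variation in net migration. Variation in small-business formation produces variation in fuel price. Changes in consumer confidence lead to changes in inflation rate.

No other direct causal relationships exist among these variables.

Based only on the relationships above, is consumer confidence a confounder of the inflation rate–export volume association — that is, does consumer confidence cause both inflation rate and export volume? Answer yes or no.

Consumer confidence has no stated causal path to export volume. A confounder must cause both variables, so consumer confidence does not qualify.

no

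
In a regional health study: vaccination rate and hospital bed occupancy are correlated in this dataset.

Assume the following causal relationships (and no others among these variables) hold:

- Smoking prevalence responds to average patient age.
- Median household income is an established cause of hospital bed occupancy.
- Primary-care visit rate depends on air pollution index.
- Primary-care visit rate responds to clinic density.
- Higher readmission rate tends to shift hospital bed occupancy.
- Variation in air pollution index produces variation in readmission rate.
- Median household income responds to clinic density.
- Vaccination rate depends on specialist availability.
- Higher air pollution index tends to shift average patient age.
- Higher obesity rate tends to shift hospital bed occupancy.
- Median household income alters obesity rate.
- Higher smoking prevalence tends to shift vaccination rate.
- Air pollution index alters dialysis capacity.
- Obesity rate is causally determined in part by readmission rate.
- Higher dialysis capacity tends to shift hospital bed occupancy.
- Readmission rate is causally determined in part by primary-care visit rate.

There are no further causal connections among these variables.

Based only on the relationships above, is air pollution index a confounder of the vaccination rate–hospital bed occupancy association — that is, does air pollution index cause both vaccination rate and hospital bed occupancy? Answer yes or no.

yes

Air pollution index has a causal path to vaccination rate (air pollution index → average patient age → smoking prevalence → vaccination rate) and to hospital bed occupancy (air pollution index → readmission rate → hospital bed occupancy), so it is a common cause of both — a confounder.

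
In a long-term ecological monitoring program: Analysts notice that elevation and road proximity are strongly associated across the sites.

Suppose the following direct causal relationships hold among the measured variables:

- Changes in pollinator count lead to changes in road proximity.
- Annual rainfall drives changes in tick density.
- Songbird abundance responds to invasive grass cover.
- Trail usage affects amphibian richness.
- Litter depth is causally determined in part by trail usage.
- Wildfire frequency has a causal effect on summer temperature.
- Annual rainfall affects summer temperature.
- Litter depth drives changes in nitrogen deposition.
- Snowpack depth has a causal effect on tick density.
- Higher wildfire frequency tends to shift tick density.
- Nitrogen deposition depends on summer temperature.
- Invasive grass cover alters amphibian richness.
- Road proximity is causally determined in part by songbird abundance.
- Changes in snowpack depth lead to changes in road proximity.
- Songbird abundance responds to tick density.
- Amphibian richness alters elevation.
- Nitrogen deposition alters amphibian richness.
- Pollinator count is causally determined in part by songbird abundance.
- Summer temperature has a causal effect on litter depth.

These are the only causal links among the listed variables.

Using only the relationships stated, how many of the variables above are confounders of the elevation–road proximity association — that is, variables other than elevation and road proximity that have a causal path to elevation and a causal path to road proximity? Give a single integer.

3

The common causes are: annual rainfall (to elevation via annual rainfall → summer temperature → nitrogen deposition → amphibian richness → elevation; to road proximity via annual rainfall → tick density → songbird abundance → road proximity); invasive grass cover (to elevation via invasive grass cover → amphibian richness → elevation; to road proximity via invasive grass cover → songbird abundance → road proximity); wildfire frequency (to elevation via wildfire frequency → summer temperature → nitrogen deposition → amphibian richness → elevation; to road proximity via wildfire frequency → tick density → songbird abundance → road proximity).
Every other variable lacks a causal path to at least one of elevation and road proximity.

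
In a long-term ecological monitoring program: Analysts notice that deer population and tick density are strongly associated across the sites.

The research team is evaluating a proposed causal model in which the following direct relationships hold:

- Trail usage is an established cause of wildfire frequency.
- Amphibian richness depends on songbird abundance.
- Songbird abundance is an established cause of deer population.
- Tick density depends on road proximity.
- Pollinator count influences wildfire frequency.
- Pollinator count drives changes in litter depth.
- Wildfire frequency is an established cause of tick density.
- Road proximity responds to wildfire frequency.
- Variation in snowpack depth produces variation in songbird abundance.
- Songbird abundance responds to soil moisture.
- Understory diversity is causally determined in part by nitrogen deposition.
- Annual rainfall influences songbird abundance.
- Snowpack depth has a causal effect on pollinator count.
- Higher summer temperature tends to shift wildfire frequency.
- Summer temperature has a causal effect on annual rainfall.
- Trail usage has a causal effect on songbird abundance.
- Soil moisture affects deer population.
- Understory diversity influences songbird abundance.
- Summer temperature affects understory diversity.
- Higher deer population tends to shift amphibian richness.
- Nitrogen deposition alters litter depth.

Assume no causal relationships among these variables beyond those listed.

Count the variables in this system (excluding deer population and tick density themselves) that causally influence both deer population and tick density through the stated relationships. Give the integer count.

3

The common causes are: snowpack depth (to deer population via snowpack depth → songbird abundance → deer population; to tick density via snowpack depth → pollinator count → wildfire frequency → tick density); summer temperature (to deer population via summer temperature → annual rainfall → songbird abundance → deer population; to tick density via summer temperature → wildfire frequency → tick density); trail usage (to deer population via trail usage → songbird abundance → deer population; to tick density via trail usage → wildfire frequency → tick density).
Every other variable lacks a causal path to at least one of deer population and tick density.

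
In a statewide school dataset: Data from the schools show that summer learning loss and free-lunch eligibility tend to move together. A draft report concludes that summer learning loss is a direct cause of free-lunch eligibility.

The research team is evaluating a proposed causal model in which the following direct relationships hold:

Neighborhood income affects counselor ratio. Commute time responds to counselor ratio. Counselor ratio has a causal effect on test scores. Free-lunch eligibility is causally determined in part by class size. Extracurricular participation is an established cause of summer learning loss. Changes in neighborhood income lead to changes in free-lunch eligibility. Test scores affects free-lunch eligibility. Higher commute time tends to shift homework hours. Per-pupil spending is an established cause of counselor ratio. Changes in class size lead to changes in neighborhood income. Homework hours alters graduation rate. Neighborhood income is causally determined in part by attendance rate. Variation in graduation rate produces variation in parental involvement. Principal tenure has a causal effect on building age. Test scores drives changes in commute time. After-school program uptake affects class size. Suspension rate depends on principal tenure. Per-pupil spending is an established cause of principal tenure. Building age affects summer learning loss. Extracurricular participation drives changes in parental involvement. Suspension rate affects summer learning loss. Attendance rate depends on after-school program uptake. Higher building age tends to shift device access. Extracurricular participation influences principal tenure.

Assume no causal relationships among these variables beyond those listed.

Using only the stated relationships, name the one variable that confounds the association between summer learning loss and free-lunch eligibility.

per-pupil spending

Per-pupil spending has a causal path to summer learning loss (per-pupil spending → principal tenure → suspension rate → summer learning loss) and a separate causal path to free-lunch eligibility (per-pupil spending → counselor ratio → test scores → free-lunch eligibility), so it is a common cause of both.
No stated relationship gives summer learning loss a causal route to free-lunch eligibility, so the correlation is explained by the shared upstream cause rather than a direct effect.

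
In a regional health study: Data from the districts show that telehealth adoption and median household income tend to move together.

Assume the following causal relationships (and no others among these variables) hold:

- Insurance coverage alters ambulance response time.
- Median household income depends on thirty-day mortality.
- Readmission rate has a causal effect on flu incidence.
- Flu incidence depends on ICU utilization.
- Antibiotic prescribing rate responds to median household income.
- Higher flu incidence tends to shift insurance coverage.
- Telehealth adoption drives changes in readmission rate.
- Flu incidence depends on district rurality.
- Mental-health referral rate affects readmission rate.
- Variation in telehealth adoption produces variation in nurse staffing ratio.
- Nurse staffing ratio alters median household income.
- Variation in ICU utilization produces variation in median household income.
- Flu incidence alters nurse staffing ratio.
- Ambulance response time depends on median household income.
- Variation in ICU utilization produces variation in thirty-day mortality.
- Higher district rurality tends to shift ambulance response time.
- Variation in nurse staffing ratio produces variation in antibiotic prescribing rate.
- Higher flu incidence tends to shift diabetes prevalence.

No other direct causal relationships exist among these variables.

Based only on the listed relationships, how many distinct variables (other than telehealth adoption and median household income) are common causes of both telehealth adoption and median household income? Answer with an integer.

No listed variable has a causal path to both telehealth adoption and median household income, so there are no common causes.

0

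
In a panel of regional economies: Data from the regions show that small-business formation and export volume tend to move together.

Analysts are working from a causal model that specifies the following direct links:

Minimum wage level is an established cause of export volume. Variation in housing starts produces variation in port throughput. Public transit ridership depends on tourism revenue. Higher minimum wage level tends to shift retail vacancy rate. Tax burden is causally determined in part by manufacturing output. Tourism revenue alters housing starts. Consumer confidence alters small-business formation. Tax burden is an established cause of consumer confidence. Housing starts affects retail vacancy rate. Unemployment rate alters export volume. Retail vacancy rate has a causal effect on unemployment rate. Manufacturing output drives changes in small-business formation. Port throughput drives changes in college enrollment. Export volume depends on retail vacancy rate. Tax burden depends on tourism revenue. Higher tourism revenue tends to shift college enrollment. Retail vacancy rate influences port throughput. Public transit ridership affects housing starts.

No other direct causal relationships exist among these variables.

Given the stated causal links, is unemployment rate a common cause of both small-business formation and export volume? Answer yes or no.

Unemployment rate has no stated causal path to small-business formation. A confounder must cause both variables, so unemployment rate does not qualify.

no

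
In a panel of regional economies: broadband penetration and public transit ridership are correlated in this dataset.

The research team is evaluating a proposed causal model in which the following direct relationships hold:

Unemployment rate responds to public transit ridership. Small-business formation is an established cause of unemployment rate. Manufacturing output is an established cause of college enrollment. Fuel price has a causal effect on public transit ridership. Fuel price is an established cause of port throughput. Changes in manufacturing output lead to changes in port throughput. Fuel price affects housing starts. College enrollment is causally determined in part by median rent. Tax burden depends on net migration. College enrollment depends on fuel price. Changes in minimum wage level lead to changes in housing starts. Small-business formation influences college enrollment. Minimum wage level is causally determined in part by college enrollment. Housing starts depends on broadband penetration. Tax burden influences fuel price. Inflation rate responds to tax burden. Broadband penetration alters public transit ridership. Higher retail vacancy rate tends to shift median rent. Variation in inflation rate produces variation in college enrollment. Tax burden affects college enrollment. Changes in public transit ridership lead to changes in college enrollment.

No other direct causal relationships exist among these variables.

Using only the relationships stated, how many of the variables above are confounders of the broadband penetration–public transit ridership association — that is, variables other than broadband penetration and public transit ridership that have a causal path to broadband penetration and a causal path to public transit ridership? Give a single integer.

No listed variable has a causal path to both broadband penetration and public transit ridership, so there are no common causes.

0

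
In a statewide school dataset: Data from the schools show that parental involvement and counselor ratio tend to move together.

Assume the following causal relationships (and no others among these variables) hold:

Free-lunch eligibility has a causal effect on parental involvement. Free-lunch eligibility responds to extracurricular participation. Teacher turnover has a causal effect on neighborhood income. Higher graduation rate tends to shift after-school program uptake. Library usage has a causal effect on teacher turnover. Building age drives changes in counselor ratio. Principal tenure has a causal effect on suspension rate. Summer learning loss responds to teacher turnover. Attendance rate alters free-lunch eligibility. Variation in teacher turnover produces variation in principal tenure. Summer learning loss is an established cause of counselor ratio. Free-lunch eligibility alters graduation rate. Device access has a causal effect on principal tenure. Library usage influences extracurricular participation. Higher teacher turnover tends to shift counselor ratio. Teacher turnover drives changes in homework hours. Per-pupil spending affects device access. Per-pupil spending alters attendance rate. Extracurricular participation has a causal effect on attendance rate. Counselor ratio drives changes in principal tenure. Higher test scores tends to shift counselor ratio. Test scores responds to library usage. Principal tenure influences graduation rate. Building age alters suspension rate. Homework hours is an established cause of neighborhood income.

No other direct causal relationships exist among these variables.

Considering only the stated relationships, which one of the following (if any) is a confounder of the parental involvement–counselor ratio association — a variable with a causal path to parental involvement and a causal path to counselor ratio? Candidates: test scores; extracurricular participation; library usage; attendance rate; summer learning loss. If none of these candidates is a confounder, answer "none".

Library usage causes parental involvement (library usage → extracurricular participation → free-lunch eligibility → parental involvement) and also causes counselor ratio (library usage → test scores → counselor ratio); it is a common cause of both.
Each of the other candidates lacks a causal path to at least one of parental involvement and counselor ratio, so they do not confound the relationship.

library usage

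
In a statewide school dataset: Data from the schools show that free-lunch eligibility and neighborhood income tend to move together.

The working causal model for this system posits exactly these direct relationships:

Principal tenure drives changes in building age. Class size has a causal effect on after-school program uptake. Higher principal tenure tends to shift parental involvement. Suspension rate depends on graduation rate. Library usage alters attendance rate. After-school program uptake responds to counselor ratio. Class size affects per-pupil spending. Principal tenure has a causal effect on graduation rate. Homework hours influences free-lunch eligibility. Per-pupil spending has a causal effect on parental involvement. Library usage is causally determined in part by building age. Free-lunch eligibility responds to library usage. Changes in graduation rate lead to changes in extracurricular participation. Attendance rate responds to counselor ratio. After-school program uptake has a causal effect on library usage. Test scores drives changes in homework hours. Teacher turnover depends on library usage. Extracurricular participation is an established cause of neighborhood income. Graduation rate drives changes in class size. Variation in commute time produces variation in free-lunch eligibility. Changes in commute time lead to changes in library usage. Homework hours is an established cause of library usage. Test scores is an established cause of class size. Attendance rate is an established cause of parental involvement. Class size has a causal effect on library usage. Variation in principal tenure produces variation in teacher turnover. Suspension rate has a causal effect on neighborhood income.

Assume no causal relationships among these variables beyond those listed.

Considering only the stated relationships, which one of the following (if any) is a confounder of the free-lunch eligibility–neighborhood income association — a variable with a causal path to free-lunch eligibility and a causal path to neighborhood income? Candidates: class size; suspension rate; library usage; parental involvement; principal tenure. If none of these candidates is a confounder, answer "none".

Principal tenure causes free-lunch eligibility (principal tenure → building age → library usage → free-lunch eligibility) and also causes neighborhood income (principal tenure → graduation rate → suspension rate → neighborhood income); it is a common cause of both.
Each of the other candidates lacks a causal path to at least one of free-lunch eligibility and neighborhood income, so they do not confound the relationship.

principal tenure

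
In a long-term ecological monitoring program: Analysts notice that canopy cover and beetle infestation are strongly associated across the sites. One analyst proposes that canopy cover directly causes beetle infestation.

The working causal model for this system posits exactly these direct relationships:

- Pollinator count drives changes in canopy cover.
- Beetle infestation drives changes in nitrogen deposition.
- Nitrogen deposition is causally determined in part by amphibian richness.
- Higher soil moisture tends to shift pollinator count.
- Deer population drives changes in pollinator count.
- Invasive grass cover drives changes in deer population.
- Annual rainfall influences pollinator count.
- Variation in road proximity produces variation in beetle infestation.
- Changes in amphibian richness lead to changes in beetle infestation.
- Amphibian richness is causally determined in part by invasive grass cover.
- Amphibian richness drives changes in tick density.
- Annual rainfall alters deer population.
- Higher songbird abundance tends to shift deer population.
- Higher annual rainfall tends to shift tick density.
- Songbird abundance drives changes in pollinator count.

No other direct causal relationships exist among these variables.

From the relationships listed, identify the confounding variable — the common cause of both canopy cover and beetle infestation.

invasive grass cover

Invasive grass cover has a causal path to canopy cover (invasive grass cover → deer population → pollinator count → canopy cover) and a separate causal path to beetle infestation (invasive grass cover → amphibian richness → beetle infestation), so it is a common cause of both.
No stated relationship gives canopy cover a causal route to beetle infestation, so the correlation is explained by the shared upstream cause rather than a direct effect.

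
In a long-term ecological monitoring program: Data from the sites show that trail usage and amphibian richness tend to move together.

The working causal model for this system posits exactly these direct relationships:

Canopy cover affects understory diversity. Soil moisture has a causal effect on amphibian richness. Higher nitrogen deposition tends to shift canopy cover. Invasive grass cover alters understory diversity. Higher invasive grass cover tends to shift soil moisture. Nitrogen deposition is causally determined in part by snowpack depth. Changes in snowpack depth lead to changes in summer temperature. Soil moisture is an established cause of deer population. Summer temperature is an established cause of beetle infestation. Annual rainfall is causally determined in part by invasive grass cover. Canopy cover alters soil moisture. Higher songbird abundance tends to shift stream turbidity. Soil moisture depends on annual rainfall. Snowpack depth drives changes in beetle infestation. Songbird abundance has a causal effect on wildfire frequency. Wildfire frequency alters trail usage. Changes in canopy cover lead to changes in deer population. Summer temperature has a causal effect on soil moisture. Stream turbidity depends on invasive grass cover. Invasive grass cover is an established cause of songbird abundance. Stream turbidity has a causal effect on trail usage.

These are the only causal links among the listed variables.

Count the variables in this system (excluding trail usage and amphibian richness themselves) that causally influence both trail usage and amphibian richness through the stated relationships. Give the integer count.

The common causes are: invasive grass cover (to trail usage via invasive grass cover → stream turbidity → trail usage; to amphibian richness via invasive grass cover → soil moisture → amphibian richness).
Every other variable lacks a causal path to at least one of trail usage and amphibian richness.

1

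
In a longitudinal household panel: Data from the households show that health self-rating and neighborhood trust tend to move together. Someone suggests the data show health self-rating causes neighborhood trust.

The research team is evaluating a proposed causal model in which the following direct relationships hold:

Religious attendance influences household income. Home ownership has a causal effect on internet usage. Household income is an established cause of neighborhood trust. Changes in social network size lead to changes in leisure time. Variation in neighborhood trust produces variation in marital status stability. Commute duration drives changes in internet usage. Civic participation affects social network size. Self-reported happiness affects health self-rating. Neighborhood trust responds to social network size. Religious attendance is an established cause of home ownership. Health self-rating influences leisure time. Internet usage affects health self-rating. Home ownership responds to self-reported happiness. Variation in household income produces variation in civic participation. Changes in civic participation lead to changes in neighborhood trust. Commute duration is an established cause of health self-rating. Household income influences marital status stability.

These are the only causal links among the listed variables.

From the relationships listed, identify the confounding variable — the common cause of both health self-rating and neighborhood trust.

Religious attendance has a causal path to health self-rating (religious attendance → home ownership → internet usage → health self-rating) and a separate causal path to neighborhood trust (religious attendance → household income → neighborhood trust), so it is a common cause of both.
No stated relationship gives health self-rating a causal route to neighborhood trust, so the correlation is explained by the shared upstream cause rather than a direct effect.

religious attendance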